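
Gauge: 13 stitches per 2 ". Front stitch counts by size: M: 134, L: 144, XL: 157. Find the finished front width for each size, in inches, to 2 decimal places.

M 20.62 inches; L 22.15 inches; XL 24.15 inches.

13/2 = 6.5 sts per in.
M: 134 / 6.5 = 20.615 → 20.62 in.
L: 144 / 6.5 = 22.154 → 22.15 in.
XL: 157 / 6.5 = 24.154 → 24.15 in.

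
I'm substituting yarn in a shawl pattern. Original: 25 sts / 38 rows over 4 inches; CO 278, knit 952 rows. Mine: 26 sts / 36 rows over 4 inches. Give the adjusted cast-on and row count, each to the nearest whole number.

Stitches: 278 × 26/25 = 289.12 → 289.
Rows: 952 × 36/38 = 901.89 → 902.

Cast on 289 stitches; work 902 rows.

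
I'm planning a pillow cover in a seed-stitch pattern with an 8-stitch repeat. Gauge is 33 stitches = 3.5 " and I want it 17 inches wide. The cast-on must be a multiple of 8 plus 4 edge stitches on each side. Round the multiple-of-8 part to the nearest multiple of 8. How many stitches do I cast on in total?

160 stitches.

33 / 3.5 = 9.429 sts per inch.
17 × 9.429 = 160.29 sts.
Less 8 edge sts → 152.29 for the repeat.
Nearest multiple of 8: 152.
Add back 8 edge sts → 160.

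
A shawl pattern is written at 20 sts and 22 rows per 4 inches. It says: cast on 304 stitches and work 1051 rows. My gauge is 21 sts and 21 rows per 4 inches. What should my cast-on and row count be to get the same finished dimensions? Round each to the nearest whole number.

Cast on 319 stitches; work 1003 rows.

Stitches: 304 × 21/20 = 319.20 → 319.
Rows: 1051 × 21/22 = 1003.23 → 1003.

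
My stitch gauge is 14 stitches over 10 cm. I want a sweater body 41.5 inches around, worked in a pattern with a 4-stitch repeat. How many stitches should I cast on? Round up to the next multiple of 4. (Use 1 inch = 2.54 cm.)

41.5 in = 41.5 × 2.54 = 105.41 cm.
14 / 10 = 1.4 sts/cm.
105.41 × 1.4 = 147.57 sts.
→ 148.

Cast on 148 stitches.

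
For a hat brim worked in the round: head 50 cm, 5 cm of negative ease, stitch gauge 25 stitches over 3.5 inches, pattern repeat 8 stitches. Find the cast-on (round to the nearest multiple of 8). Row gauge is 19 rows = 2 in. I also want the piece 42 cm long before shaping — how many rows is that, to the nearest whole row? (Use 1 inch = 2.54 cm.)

Cast on 128 stitches; work 157 rows.

Finished = 50 − 5 = 45 cm.
45 cm × 1/2.54 = 17.72 inches.
25/3.5 = 7.143 sts per in; 17.72 × 7.143 = 126.55 sts.
Nearest multiple of 8 → 128.
42 cm = 16.54 inches; × 9.5 = 157.09 → 157 rows.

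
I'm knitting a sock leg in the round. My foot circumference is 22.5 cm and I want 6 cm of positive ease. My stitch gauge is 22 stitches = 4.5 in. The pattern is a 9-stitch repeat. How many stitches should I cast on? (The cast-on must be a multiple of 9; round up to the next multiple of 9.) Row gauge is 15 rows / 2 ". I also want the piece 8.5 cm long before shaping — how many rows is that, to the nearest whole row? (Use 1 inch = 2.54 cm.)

Finished = 22.5 + 6 = 28.5 cm.
28.5 cm × 1/2.54 = 11.22 inches.
22/4.5 = 4.889 sts per in; 11.22 × 4.889 = 54.86 sts.
Next multiple of 9 → 63.
8.5 cm = 3.35 inches; × 7.5 = 25.10 → 25 rows.

Cast on 63 stitches; work 25 rows.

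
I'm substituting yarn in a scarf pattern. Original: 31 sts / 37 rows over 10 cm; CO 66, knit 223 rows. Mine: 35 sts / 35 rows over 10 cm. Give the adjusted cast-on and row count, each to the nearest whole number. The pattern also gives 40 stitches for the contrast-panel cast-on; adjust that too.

Stitches: 66 × 35/31 = 74.52 → 75.
Rows: 223 × 35/37 = 210.95 → 211.
contrast-panel cast-on: 40 × 35/31 = 45.16 → 45.

Cast on 75 stitches; work 211 rows; contrast-panel cast-on 45 stitches.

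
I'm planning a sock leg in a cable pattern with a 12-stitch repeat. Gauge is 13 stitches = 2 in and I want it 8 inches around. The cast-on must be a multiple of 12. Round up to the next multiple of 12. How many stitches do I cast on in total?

CO 60 sts.

13 / 2 = 6.5 sts per inch.
8 × 6.5 = 52.00 sts.
Next multiple of 12: 60.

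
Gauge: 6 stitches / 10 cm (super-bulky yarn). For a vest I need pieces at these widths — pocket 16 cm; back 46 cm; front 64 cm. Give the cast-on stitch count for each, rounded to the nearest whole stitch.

pocket 10; back 28; front 38.

Rate = 6/10 = 0.6 sts per cm.
pocket: 16 × 0.6 = 9.60 → 10.
back: 46 × 0.6 = 27.60 → 28.
front: 64 × 0.6 = 38.40 → 38.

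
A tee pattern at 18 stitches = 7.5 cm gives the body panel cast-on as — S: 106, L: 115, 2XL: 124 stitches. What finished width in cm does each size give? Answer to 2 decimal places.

S 44.17 cm; L 47.92 cm; 2XL 51.67 cm.

18/7.5 = 2.4 sts per cm.
S: 106 / 2.4 = 44.167 → 44.17 cm.
L: 115 / 2.4 = 47.917 → 47.92 cm.
2XL: 124 / 2.4 = 51.667 → 51.67 cm.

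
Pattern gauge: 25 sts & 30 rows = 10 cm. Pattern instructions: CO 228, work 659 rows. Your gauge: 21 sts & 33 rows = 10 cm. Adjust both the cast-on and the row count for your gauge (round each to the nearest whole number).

Cast on 192 stitches; work 725 rows.

Stitches: 228 × 21/25 = 191.52 → 192.
Rows: 659 × 33/30 = 724.90 → 725.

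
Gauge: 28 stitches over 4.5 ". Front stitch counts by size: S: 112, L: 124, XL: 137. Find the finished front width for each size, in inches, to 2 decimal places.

28/4.5 = 6.222 sts per in.
S: 112 / 6.222 = 18.000 → 18.00 in.
L: 124 / 6.222 = 19.929 → 19.93 in.
XL: 137 / 6.222 = 22.018 → 22.02 in.

S 18.00 inches; L 19.93 inches; XL 22.02 inches.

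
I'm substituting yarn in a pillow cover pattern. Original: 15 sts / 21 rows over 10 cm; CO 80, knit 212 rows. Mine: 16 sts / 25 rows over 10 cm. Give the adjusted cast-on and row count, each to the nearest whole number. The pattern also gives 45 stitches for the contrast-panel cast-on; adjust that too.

Stitches: 80 × 16/15 = 85.33 → 85.
Rows: 212 × 25/21 = 252.38 → 252.
contrast-panel cast-on: 45 × 16/15 = 48.00 → 48.

Cast on 85 stitches; work 252 rows; contrast-panel cast-on 48 stitches.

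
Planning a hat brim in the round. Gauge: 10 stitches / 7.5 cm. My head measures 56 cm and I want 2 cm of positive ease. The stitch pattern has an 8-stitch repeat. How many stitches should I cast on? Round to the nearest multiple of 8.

CO 80 sts.

Finished = 56 + 2 = 58 cm.
10 / 7.5 = 1.333 sts/cm.
58 × 1.333 = 77.33 sts.
Nearest multiple of 8: 80.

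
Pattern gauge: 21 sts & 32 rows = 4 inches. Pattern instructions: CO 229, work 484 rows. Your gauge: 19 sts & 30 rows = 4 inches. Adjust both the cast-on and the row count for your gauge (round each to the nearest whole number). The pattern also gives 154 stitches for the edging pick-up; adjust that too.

Stitches: 229 × 19/21 = 207.19 → 207.
Rows: 484 × 30/32 = 453.75 → 454.
edging pick-up: 154 × 19/21 = 139.33 → 139.

Cast on 207 stitches; work 454 rows; edging pick-up 139 stitches.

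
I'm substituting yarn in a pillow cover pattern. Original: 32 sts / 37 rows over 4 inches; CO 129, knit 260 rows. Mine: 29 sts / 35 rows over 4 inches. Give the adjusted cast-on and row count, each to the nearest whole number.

Cast on 117 stitches; work 246 rows.

Stitches: 129 × 29/32 = 116.91 → 117.
Rows: 260 × 35/37 = 245.95 → 246.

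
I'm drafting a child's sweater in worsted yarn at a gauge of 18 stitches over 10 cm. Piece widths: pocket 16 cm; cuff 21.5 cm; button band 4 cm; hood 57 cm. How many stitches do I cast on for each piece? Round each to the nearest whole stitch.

pocket 29; cuff 39; button band 7; hood 103.

Rate = 18/10 = 1.8 sts per cm.
pocket: 16 × 1.8 = 28.80 → 29.
cuff: 21.5 × 1.8 = 38.70 → 39.
button band: 4 × 1.8 = 7.20 → 7.
hood: 57 × 1.8 = 102.60 → 103.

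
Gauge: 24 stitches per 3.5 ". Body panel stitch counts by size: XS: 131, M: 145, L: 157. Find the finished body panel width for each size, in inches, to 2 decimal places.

XS 19.10 inches; M 21.15 inches; L 22.90 inches.

24/3.5 = 6.857 sts per in.
XS: 131 / 6.857 = 19.104 → 19.10 in.
M: 145 / 6.857 = 21.146 → 21.15 in.
L: 157 / 6.857 = 22.896 → 22.90 in.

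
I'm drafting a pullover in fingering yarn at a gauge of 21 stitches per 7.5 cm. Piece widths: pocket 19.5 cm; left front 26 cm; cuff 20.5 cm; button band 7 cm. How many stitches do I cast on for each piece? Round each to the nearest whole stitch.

pocket 55; left front 73; cuff 57; button band 20.

Rate = 21/7.5 = 2.8 sts per cm.
pocket: 19.5 × 2.8 = 54.60 → 55.
left front: 26 × 2.8 = 72.80 → 73.
cuff: 20.5 × 2.8 = 57.40 → 57.
button band: 7 × 2.8 = 19.60 → 20.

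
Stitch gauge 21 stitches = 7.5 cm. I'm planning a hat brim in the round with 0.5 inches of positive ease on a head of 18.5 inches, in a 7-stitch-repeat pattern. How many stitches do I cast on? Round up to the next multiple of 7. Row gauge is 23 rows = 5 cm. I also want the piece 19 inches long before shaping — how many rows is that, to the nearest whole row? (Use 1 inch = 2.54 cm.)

Cast on 140 stitches; work 222 rows.

Finished = 18.5 + 0.5 = 19 inches.
19 inches × 2.54 = 48.26 cm.
21/7.5 = 2.8 sts per cm; 48.26 × 2.8 = 135.13 sts.
Next multiple of 7 → 140.
19 inches = 48.26 cm; × 4.6 = 222.00 → 222 rows.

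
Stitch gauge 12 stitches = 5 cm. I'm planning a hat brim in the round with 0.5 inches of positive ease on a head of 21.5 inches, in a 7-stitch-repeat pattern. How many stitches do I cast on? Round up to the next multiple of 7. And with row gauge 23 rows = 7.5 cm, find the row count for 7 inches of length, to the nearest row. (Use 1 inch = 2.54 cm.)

Finished = 21.5 + 0.5 = 22 inches.
22 inches × 2.54 = 55.88 cm.
12/5 = 2.4 sts per cm; 55.88 × 2.4 = 134.11 sts.
Next multiple of 7 → 140.
7 inches = 17.78 cm; × 3.067 = 54.53 → 55 rows.

Cast on 140 stitches; work 55 rows.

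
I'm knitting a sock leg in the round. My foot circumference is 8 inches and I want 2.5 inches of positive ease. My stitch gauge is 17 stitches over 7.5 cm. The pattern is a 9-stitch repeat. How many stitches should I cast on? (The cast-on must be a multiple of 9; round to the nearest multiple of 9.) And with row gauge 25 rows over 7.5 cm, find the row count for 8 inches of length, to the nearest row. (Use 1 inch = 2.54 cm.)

Finished = 8 + 2.5 = 10.5 inches.
10.5 inches × 2.54 = 26.67 cm.
17/7.5 = 2.267 sts per cm; 26.67 × 2.267 = 60.45 sts.
Nearest multiple of 9 → 63.
8 inches = 20.32 cm; × 3.333 = 67.73 → 68 rows.

Cast on 63 stitches; work 68 rows.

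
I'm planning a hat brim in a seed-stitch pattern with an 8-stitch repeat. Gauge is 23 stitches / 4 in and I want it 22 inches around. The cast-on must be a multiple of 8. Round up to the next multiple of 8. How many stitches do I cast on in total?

128 stitches.

23 / 4 = 5.75 sts per inch.
22 × 5.75 = 126.50 sts.
Next multiple of 8: 128.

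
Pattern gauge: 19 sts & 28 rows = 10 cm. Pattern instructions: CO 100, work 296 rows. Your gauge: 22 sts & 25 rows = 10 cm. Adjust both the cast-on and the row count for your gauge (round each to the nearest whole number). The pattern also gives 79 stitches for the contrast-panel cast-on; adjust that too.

Cast on 116 stitches; work 264 rows; contrast-panel cast-on 91 stitches.

Stitches: 100 × 22/19 = 115.79 → 116.
Rows: 296 × 25/28 = 264.29 → 264.
contrast-panel cast-on: 79 × 22/19 = 91.47 → 91.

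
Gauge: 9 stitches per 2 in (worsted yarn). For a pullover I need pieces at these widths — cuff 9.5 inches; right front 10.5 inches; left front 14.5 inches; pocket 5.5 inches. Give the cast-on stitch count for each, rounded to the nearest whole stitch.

cuff 43; right front 47; left front 65; pocket 25.

Rate = 9/2 = 4.5 sts per in.
cuff: 9.5 × 4.5 = 42.75 → 43.
right front: 10.5 × 4.5 = 47.25 → 47.
left front: 14.5 × 4.5 = 65.25 → 65.
pocket: 5.5 × 4.5 = 24.75 → 25.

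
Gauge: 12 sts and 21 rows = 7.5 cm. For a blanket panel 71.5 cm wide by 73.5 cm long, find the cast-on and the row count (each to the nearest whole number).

Stitch gauge = 12/7.5 = 1.6 sts/cm; 71.5 × 1.6 = 114.40 → 114 sts.
Row gauge = 21/7.5 = 2.8 rows/cm; 73.5 × 2.8 = 205.80 → 206 rows.

Cast on 114 stitches and work 206 rows.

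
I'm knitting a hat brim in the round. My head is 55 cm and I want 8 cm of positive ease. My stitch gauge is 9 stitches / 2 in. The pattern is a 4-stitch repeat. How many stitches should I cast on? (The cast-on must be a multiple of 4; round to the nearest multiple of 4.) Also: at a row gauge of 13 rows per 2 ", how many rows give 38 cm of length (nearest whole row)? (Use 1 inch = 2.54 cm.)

Finished = 55 + 8 = 63 cm.
63 cm × 1/2.54 = 24.80 inches.
9/2 = 4.5 sts per in; 24.80 × 4.5 = 111.61 sts.
Nearest multiple of 4 → 112.
38 cm = 14.96 inches; × 6.5 = 97.24 → 97 rows.

Cast on 112 stitches; work 97 rows.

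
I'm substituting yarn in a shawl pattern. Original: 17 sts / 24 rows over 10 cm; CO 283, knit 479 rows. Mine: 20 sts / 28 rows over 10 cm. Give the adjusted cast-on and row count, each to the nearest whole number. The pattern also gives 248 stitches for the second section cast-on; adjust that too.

Cast on 333 stitches; work 559 rows; second section cast-on 292 stitches.

Stitches: 283 × 20/17 = 332.94 → 333.
Rows: 479 × 28/24 = 558.83 → 559.
second section cast-on: 248 × 20/17 = 291.76 → 292.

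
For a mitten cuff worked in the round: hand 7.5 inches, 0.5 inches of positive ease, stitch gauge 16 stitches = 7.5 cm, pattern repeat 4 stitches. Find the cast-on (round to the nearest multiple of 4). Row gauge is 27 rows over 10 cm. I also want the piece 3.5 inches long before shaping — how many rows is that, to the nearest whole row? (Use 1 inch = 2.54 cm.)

Cast on 44 stitches; work 24 rows.

Finished = 7.5 + 0.5 = 8 inches.
8 inches × 2.54 = 20.32 cm.
16/7.5 = 2.133 sts per cm; 20.32 × 2.133 = 43.35 sts.
Nearest multiple of 4 → 44.
3.5 inches = 8.89 cm; × 2.7 = 24.00 → 24 rows.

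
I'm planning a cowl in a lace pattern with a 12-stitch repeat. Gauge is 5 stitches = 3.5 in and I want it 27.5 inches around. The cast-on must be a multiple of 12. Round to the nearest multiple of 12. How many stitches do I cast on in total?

Cast on 36 stitches.

5 / 3.5 = 1.429 sts per inch.
27.5 × 1.429 = 39.29 sts.
Nearest multiple of 12: 36.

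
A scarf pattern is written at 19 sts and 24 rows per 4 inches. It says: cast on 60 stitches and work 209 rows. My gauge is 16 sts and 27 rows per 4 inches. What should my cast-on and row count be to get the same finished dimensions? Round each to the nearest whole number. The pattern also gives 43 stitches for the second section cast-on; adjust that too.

Cast on 51 stitches; work 235 rows; second section cast-on 36 stitches.

Stitches: 60 × 16/19 = 50.53 → 51.
Rows: 209 × 27/24 = 235.12 → 235.
second section cast-on: 43 × 16/19 = 36.21 → 36.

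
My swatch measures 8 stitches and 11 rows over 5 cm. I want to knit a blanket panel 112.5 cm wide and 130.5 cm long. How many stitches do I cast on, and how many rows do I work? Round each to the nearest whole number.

Cast on 180 stitches and work 287 rows.

Stitch gauge = 8/5 = 1.6 sts/cm; 112.5 × 1.6 = 180.00 → 180 sts.
Row gauge = 11/5 = 2.2 rows/cm; 130.5 × 2.2 = 287.10 → 287 rows.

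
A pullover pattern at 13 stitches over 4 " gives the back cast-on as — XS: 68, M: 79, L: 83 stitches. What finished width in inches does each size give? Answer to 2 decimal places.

XS 20.92 inches; M 24.31 inches; L 25.54 inches.

13/4 = 3.25 sts per in.
XS: 68 / 3.25 = 20.923 → 20.92 in.
M: 79 / 3.25 = 24.308 → 24.31 in.
L: 83 / 3.25 = 25.538 → 25.54 in.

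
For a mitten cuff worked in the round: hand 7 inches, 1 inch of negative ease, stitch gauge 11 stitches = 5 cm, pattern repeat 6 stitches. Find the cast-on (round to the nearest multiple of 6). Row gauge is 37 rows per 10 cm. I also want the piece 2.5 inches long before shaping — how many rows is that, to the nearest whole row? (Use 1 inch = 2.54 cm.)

Finished = 7 − 1 = 6 inches.
6 inches × 2.54 = 15.24 cm.
11/5 = 2.2 sts per cm; 15.24 × 2.2 = 33.53 sts.
Nearest multiple of 6 → 36.
2.5 inches = 6.35 cm; × 3.7 = 23.50 → 23 rows.

Cast on 36 stitches; work 23 rows.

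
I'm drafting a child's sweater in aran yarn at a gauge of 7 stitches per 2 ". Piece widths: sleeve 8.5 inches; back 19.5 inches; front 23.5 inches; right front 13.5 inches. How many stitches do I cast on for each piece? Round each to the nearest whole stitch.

Rate = 7/2 = 3.5 sts per in.
sleeve: 8.5 × 3.5 = 29.75 → 30.
back: 19.5 × 3.5 = 68.25 → 68.
front: 23.5 × 3.5 = 82.25 → 82.
right front: 13.5 × 3.5 = 47.25 → 47.

sleeve 30; back 68; front 82; right front 47.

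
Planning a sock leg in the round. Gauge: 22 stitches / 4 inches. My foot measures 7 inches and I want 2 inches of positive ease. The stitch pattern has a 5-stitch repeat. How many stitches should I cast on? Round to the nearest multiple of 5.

Finished = 7 + 2 = 9 inches.
22 / 4 = 5.5 sts/in.
9 × 5.5 = 49.50 sts.
Nearest multiple of 5: 50.

Cast on 50 stitches.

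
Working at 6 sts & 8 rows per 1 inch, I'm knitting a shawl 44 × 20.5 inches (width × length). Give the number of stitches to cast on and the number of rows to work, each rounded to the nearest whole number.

Cast on 264 stitches and work 164 rows.

Stitch gauge = 6/1 = 6 sts/in; 44 × 6 = 264.00 → 264 sts.
Row gauge = 8/1 = 8 rows/in; 20.5 × 8 = 164.00 → 164 rows.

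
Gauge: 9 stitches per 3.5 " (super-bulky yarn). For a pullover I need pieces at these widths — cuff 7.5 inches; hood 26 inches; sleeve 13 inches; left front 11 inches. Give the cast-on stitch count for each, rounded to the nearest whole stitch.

cuff 19; hood 67; sleeve 33; left front 28.

Rate = 9/3.5 = 2.571 sts per in.
cuff: 7.5 × 2.571 = 19.29 → 19.
hood: 26 × 2.571 = 66.86 → 67.
sleeve: 13 × 2.571 = 33.43 → 33.
left front: 11 × 2.571 = 28.29 → 28.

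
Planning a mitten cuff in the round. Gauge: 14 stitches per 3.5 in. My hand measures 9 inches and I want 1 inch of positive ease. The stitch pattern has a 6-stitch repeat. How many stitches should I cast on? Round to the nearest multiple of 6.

42 stitches.

Finished = 9 + 1 = 10 inches.
14 / 3.5 = 4 sts/in.
10 × 4 = 40.00 sts.
Nearest multiple of 6: 42.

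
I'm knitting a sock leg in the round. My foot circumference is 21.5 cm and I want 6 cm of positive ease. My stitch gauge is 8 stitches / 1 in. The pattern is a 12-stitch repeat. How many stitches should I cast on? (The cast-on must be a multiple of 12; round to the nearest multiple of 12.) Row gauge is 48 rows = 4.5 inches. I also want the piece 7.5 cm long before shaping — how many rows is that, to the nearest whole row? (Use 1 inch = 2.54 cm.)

Finished = 21.5 + 6 = 27.5 cm.
27.5 cm × 1/2.54 = 10.83 inches.
8/1 = 8 sts per in; 10.83 × 8 = 86.61 sts.
Nearest multiple of 12 → 84.
7.5 cm = 2.95 inches; × 10.667 = 31.50 → 31 rows.

Cast on 84 stitches; work 31 rows.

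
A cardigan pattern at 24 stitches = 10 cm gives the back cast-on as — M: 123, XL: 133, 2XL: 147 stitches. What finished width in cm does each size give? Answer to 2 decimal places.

24/10 = 2.4 sts per cm.
M: 123 / 2.4 = 51.250 → 51.25 cm.
XL: 133 / 2.4 = 55.417 → 55.42 cm.
2XL: 147 / 2.4 = 61.250 → 61.25 cm.

M 51.25 cm; XL 55.42 cm; 2XL 61.25 cm.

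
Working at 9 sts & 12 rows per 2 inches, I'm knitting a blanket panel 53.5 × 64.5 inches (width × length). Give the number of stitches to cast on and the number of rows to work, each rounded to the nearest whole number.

Cast on 241 stitches and work 387 rows.

Stitch gauge = 9/2 = 4.5 sts/in; 53.5 × 4.5 = 240.75 → 241 sts.
Row gauge = 12/2 = 6 rows/in; 64.5 × 6 = 387.00 → 387 rows.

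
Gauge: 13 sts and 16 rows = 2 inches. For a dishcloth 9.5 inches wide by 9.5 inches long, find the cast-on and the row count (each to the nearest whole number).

Cast on 62 stitches and work 76 rows.

Stitch gauge = 13/2 = 6.5 sts/in; 9.5 × 6.5 = 61.75 → 62 sts.
Row gauge = 16/2 = 8 rows/in; 9.5 × 8 = 76.00 → 76 rows.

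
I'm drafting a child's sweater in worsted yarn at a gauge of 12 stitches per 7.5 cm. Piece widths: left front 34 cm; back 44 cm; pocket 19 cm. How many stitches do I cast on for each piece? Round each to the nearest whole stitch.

Rate = 12/7.5 = 1.6 sts per cm.
left front: 34 × 1.6 = 54.40 → 54.
back: 44 × 1.6 = 70.40 → 70.
pocket: 19 × 1.6 = 30.40 → 30.

left front 54; back 70; pocket 30.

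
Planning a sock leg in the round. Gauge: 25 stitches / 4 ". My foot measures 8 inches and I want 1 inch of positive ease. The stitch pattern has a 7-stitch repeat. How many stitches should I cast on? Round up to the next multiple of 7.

Finished = 8 + 1 = 9 inches.
25 / 4 = 6.25 sts/in.
9 × 6.25 = 56.25 sts.
Next multiple of 7: 63.

63 stitches.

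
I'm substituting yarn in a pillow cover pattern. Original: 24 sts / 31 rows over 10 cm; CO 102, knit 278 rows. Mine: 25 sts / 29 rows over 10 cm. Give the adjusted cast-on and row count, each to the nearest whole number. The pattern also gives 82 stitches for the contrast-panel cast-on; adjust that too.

Cast on 106 stitches; work 260 rows; contrast-panel cast-on 85 stitches.

Stitches: 102 × 25/24 = 106.25 → 106.
Rows: 278 × 29/31 = 260.06 → 260.
contrast-panel cast-on: 82 × 25/24 = 85.42 → 85.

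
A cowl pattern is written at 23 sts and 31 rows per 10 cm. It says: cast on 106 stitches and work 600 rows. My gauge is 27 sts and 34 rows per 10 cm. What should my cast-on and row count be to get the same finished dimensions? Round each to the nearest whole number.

Cast on 124 stitches; work 658 rows.

Stitches: 106 × 27/23 = 124.43 → 124.
Rows: 600 × 34/31 = 658.06 → 658.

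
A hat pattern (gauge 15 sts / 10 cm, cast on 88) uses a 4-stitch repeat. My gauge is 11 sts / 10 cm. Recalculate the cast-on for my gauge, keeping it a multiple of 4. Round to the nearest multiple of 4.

Cast on 64 stitches.

88 × 11 / 15 = 64.53.
Nearest multiple of 4: 64.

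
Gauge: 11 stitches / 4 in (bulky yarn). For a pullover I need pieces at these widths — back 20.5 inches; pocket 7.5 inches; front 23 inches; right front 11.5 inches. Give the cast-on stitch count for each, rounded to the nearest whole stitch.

back 56; pocket 21; front 63; right front 32.

Rate = 11/4 = 2.75 sts per in.
back: 20.5 × 2.75 = 56.38 → 56.
pocket: 7.5 × 2.75 = 20.62 → 21.
front: 23 × 2.75 = 63.25 → 63.
right front: 11.5 × 2.75 = 31.62 → 32.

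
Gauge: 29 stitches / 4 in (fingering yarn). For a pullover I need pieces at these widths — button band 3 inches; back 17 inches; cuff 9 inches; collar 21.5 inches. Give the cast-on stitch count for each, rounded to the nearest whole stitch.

button band 22; back 123; cuff 65; collar 156.

Rate = 29/4 = 7.25 sts per in.
button band: 3 × 7.25 = 21.75 → 22.
back: 17 × 7.25 = 123.25 → 123.
cuff: 9 × 7.25 = 65.25 → 65.
collar: 21.5 × 7.25 = 155.88 → 156.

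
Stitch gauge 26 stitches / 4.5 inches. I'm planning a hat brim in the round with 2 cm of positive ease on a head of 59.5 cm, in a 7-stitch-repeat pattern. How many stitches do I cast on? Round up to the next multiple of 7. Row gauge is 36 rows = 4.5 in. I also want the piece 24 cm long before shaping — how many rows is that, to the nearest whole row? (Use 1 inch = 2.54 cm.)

Finished = 59.5 + 2 = 61.5 cm.
61.5 cm × 1/2.54 = 24.21 inches.
26/4.5 = 5.778 sts per in; 24.21 × 5.778 = 139.90 sts.
Next multiple of 7 → 140.
24 cm = 9.45 inches; × 8 = 75.59 → 76 rows.

Cast on 140 stitches; work 76 rows.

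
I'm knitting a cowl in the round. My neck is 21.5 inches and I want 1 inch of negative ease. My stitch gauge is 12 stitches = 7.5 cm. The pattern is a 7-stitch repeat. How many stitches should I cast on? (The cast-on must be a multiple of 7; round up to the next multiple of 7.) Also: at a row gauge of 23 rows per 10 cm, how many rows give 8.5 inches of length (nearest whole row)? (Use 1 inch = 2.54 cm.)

Finished = 21.5 − 1 = 20.5 inches.
20.5 inches × 2.54 = 52.07 cm.
12/7.5 = 1.6 sts per cm; 52.07 × 1.6 = 83.31 sts.
Next multiple of 7 → 84.
8.5 inches = 21.59 cm; × 2.3 = 49.66 → 50 rows.

Cast on 84 stitches; work 50 rows.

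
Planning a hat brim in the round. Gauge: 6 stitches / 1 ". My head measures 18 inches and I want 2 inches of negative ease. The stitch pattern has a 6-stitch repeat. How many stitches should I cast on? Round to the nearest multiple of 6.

Cast on 96 stitches.

Finished = 18 − 2 = 16 inches.
6 / 1 = 6 sts/in.
16 × 6 = 96.00 sts.
Nearest multiple of 6: 96.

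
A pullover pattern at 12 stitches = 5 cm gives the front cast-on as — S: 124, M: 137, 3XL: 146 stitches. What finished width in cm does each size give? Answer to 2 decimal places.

S 51.67 cm; M 57.08 cm; 3XL 60.83 cm.

12/5 = 2.4 sts per cm.
S: 124 / 2.4 = 51.667 → 51.67 cm.
M: 137 / 2.4 = 57.083 → 57.08 cm.
3XL: 146 / 2.4 = 60.833 → 60.83 cm.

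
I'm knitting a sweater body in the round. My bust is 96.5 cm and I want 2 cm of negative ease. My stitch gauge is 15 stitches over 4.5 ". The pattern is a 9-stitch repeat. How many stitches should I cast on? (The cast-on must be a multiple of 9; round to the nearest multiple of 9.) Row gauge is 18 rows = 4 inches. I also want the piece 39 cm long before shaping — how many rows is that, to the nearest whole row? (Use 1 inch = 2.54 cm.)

Cast on 126 stitches; work 69 rows.

Finished = 96.5 − 2 = 94.5 cm.
94.5 cm × 1/2.54 = 37.20 inches.
15/4.5 = 3.333 sts per in; 37.20 × 3.333 = 124.02 sts.
Nearest multiple of 9 → 126.
39 cm = 15.35 inches; × 4.5 = 69.09 → 69 rows.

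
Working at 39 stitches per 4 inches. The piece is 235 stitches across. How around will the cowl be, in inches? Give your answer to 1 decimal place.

24.1 inches.

39 stitches / 4 inch = 9.75 stitches per inch.
235 / 9.75 = 24.10 inches.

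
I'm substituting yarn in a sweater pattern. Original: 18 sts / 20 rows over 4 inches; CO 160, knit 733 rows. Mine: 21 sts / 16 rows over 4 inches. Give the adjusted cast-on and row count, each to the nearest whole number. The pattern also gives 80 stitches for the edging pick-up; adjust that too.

Stitches: 160 × 21/18 = 186.67 → 187.
Rows: 733 × 16/20 = 586.40 → 586.
edging pick-up: 80 × 21/18 = 93.33 → 93.

Cast on 187 stitches; work 586 rows; edging pick-up 93 stitches.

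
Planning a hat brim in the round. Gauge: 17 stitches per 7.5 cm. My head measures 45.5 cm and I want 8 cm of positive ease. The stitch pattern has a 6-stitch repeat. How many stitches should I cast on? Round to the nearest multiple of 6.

Cast on 120 stitches.

Finished = 45.5 + 8 = 53.5 cm.
17 / 7.5 = 2.267 sts/cm.
53.5 × 2.267 = 121.27 sts.
Nearest multiple of 6: 120.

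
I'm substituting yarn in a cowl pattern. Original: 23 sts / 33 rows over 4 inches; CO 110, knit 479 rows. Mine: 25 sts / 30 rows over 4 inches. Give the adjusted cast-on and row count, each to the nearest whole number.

Stitches: 110 × 25/23 = 119.57 → 120.
Rows: 479 × 30/33 = 435.45 → 435.

Cast on 120 stitches; work 435 rows.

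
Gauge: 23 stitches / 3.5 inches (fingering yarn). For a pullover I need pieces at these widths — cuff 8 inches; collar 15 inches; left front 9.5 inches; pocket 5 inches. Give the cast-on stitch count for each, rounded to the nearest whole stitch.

cuff 53; collar 99; left front 62; pocket 33.

Rate = 23/3.5 = 6.571 sts per in.
cuff: 8 × 6.571 = 52.57 → 53.
collar: 15 × 6.571 = 98.57 → 99.
left front: 9.5 × 6.571 = 62.43 → 62.
pocket: 5 × 6.571 = 32.86 → 33.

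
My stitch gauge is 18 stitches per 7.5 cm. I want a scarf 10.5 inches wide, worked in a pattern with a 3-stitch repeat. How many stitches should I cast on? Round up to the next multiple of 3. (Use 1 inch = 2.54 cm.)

CO 66 sts.

10.5 in = 10.5 × 2.54 = 26.67 cm.
18 / 7.5 = 2.4 sts/cm.
26.67 × 2.4 = 64.01 sts.
→ 66.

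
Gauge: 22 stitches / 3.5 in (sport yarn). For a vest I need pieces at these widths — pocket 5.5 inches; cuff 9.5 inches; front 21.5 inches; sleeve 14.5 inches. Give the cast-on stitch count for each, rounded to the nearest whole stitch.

Rate = 22/3.5 = 6.286 sts per in.
pocket: 5.5 × 6.286 = 34.57 → 35.
cuff: 9.5 × 6.286 = 59.71 → 60.
front: 21.5 × 6.286 = 135.14 → 135.
sleeve: 14.5 × 6.286 = 91.14 → 91.

pocket 35; cuff 60; front 135; sleeve 91.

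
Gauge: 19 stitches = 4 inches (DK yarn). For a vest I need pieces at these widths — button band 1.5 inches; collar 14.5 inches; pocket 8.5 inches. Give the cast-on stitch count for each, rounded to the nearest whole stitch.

button band 7; collar 69; pocket 40.

Rate = 19/4 = 4.75 sts per in.
button band: 1.5 × 4.75 = 7.12 → 7.
collar: 14.5 × 4.75 = 68.88 → 69.
pocket: 8.5 × 4.75 = 40.38 → 40.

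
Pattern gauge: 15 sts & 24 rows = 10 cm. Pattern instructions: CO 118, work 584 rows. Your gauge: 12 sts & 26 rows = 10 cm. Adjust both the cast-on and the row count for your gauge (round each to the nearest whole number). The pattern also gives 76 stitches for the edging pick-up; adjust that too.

Cast on 94 stitches; work 633 rows; edging pick-up 61 stitches.

Stitches: 118 × 12/15 = 94.40 → 94.
Rows: 584 × 26/24 = 632.67 → 633.
edging pick-up: 76 × 12/15 = 60.80 → 61.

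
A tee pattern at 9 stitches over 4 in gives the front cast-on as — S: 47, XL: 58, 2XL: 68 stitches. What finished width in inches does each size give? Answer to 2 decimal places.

9/4 = 2.25 sts per in.
S: 47 / 2.25 = 20.889 → 20.89 in.
XL: 58 / 2.25 = 25.778 → 25.78 in.
2XL: 68 / 2.25 = 30.222 → 30.22 in.

S 20.89 inches; XL 25.78 inches; 2XL 30.22 inches.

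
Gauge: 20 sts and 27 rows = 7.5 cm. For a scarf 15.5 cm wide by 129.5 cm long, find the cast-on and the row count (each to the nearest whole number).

Stitch gauge = 20/7.5 = 2.667 sts/cm; 15.5 × 2.667 = 41.33 → 41 sts.
Row gauge = 27/7.5 = 3.6 rows/cm; 129.5 × 3.6 = 466.20 → 466 rows.

Cast on 41 stitches and work 466 rows.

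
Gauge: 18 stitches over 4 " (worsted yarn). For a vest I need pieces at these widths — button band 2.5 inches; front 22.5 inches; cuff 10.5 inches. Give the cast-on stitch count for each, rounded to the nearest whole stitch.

button band 11; front 101; cuff 47.

Rate = 18/4 = 4.5 sts per in.
button band: 2.5 × 4.5 = 11.25 → 11.
front: 22.5 × 4.5 = 101.25 → 101.
cuff: 10.5 × 4.5 = 47.25 → 47.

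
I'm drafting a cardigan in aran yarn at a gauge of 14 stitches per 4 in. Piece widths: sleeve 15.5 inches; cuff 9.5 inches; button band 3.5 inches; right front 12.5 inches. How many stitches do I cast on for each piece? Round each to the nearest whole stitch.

Rate = 14/4 = 3.5 sts per in.
sleeve: 15.5 × 3.5 = 54.25 → 54.
cuff: 9.5 × 3.5 = 33.25 → 33.
button band: 3.5 × 3.5 = 12.25 → 12.
right front: 12.5 × 3.5 = 43.75 → 44.

sleeve 54; cuff 33; button band 12; right front 44.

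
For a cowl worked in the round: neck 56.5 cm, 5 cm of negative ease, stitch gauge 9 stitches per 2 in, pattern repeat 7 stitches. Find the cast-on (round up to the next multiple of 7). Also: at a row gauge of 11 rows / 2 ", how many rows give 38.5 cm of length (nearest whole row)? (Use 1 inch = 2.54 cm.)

Cast on 98 stitches; work 83 rows.

Finished = 56.5 − 5 = 51.5 cm.
51.5 cm × 1/2.54 = 20.28 inches.
9/2 = 4.5 sts per in; 20.28 × 4.5 = 91.24 sts.
Next multiple of 7 → 98.
38.5 cm = 15.16 inches; × 5.5 = 83.37 → 83 rows.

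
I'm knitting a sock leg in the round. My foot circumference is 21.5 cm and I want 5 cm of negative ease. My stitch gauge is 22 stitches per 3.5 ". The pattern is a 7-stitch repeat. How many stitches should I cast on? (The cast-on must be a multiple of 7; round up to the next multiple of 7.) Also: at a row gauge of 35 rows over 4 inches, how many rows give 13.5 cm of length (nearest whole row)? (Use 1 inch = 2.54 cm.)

Cast on 42 stitches; work 47 rows.

Finished = 21.5 − 5 = 16.5 cm.
16.5 cm × 1/2.54 = 6.50 inches.
22/3.5 = 6.286 sts per in; 6.50 × 6.286 = 40.83 sts.
Next multiple of 7 → 42.
13.5 cm = 5.31 inches; × 8.75 = 46.51 → 47 rows.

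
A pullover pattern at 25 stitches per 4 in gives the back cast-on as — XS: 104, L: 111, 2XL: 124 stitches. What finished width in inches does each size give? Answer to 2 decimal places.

25/4 = 6.25 sts per in.
XS: 104 / 6.25 = 16.640 → 16.64 in.
L: 111 / 6.25 = 17.760 → 17.76 in.
2XL: 124 / 6.25 = 19.840 → 19.84 in.

XS 16.64 inches; L 17.76 inches; 2XL 19.84 inches.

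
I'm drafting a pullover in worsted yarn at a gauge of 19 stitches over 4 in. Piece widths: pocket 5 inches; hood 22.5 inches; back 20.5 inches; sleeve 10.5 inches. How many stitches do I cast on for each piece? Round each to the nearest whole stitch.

pocket 24; hood 107; back 97; sleeve 50.

Rate = 19/4 = 4.75 sts per in.
pocket: 5 × 4.75 = 23.75 → 24.
hood: 22.5 × 4.75 = 106.88 → 107.
back: 20.5 × 4.75 = 97.38 → 97.
sleeve: 10.5 × 4.75 = 49.88 → 50.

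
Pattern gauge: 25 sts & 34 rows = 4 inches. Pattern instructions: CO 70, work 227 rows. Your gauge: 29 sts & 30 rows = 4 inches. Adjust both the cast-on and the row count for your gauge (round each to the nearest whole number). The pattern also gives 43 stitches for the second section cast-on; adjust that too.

Stitches: 70 × 29/25 = 81.20 → 81.
Rows: 227 × 30/34 = 200.29 → 200.
second section cast-on: 43 × 29/25 = 49.88 → 50.

Cast on 81 stitches; work 200 rows; second section cast-on 50 stitches.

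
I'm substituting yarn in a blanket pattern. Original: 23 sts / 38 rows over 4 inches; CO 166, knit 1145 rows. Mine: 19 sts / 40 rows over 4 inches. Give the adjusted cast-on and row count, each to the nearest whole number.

Stitches: 166 × 19/23 = 137.13 → 137.
Rows: 1145 × 40/38 = 1205.26 → 1205.

Cast on 137 stitches; work 1205 rows.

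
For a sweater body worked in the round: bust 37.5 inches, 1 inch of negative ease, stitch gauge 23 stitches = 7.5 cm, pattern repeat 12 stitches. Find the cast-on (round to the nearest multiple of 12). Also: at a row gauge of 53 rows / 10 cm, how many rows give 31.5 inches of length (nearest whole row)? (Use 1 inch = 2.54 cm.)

Cast on 288 stitches; work 424 rows.

Finished = 37.5 − 1 = 36.5 inches.
36.5 inches × 2.54 = 92.71 cm.
23/7.5 = 3.067 sts per cm; 92.71 × 3.067 = 284.31 sts.
Nearest multiple of 12 → 288.
31.5 inches = 80.01 cm; × 5.3 = 424.05 → 424 rows.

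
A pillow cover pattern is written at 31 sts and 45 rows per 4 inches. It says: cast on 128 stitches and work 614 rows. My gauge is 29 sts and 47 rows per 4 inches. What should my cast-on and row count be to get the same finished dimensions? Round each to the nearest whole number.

Stitches: 128 × 29/31 = 119.74 → 120.
Rows: 614 × 47/45 = 641.29 → 641.

Cast on 120 stitches; work 641 rows.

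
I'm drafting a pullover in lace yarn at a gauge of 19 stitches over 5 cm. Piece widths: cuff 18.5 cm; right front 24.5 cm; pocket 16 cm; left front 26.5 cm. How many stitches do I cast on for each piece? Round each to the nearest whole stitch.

Rate = 19/5 = 3.8 sts per cm.
cuff: 18.5 × 3.8 = 70.30 → 70.
right front: 24.5 × 3.8 = 93.10 → 93.
pocket: 16 × 3.8 = 60.80 → 61.
left front: 26.5 × 3.8 = 100.70 → 101.

cuff 70; right front 93; pocket 61; left front 101.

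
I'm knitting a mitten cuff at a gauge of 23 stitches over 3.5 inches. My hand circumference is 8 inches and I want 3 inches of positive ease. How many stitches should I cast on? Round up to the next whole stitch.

Finished = 8 + 3 = 11 in.
23 / 3.5 = 6.571 sts per inch.
11.00 × 6.571 = 72.29 sts.
→ 73 sts.

CO 73 sts.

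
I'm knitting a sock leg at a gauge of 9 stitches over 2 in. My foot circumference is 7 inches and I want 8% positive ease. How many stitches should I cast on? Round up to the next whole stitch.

CO 35 sts.

Finished = 7 × 1.08 = 7.56 in.
9 / 2 = 4.5 sts per inch.
7.56 × 4.5 = 34.02 sts.
→ 35 sts.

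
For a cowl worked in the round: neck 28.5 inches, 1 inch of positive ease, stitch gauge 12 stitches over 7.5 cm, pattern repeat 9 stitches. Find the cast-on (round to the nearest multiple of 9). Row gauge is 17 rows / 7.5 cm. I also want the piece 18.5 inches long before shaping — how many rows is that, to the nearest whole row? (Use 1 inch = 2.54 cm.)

Finished = 28.5 + 1 = 29.5 inches.
29.5 inches × 2.54 = 74.93 cm.
12/7.5 = 1.6 sts per cm; 74.93 × 1.6 = 119.89 sts.
Nearest multiple of 9 → 117.
18.5 inches = 46.99 cm; × 2.267 = 106.51 → 107 rows.

Cast on 117 stitches; work 107 rows.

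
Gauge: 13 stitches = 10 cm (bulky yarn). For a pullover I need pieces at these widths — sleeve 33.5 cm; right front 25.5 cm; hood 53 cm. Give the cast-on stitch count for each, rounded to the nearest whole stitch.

Rate = 13/10 = 1.3 sts per cm.
sleeve: 33.5 × 1.3 = 43.55 → 44.
right front: 25.5 × 1.3 = 33.15 → 33.
hood: 53 × 1.3 = 68.90 → 69.

sleeve 44; right front 33; hood 69.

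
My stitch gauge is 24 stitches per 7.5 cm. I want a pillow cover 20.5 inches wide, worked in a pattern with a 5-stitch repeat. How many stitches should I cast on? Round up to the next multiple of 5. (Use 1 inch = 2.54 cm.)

20.5 in = 20.5 × 2.54 = 52.07 cm.
24 / 7.5 = 3.2 sts/cm.
52.07 × 3.2 = 166.62 sts.
→ 170.

170 stitches.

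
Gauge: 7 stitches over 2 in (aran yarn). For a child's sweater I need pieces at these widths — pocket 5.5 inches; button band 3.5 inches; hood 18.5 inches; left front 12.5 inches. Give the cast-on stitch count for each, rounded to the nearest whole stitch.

Rate = 7/2 = 3.5 sts per in.
pocket: 5.5 × 3.5 = 19.25 → 19.
button band: 3.5 × 3.5 = 12.25 → 12.
hood: 18.5 × 3.5 = 64.75 → 65.
left front: 12.5 × 3.5 = 43.75 → 44.

pocket 19; button band 12; hood 65; left front 44.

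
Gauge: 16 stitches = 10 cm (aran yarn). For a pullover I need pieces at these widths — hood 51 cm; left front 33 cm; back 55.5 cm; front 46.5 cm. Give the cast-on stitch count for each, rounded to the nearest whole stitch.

hood 82; left front 53; back 89; front 74.

Rate = 16/10 = 1.6 sts per cm.
hood: 51 × 1.6 = 81.60 → 82.
left front: 33 × 1.6 = 52.80 → 53.
back: 55.5 × 1.6 = 88.80 → 89.
front: 46.5 × 1.6 = 74.40 → 74.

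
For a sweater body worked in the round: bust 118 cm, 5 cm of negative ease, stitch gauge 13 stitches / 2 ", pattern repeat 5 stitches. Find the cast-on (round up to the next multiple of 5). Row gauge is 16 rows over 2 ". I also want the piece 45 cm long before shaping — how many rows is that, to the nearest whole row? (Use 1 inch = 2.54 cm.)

Cast on 290 stitches; work 142 rows.

Finished = 118 − 5 = 113 cm.
113 cm × 1/2.54 = 44.49 inches.
13/2 = 6.5 sts per in; 44.49 × 6.5 = 289.17 sts.
Next multiple of 5 → 290.
45 cm = 17.72 inches; × 8 = 141.73 → 142 rows.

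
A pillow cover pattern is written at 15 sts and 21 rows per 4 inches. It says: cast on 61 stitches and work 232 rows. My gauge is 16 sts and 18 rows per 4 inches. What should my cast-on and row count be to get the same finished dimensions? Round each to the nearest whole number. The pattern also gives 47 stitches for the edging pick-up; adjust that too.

Stitches: 61 × 16/15 = 65.07 → 65.
Rows: 232 × 18/21 = 198.86 → 199.
edging pick-up: 47 × 16/15 = 50.13 → 50.

Cast on 65 stitches; work 199 rows; edging pick-up 50 stitches.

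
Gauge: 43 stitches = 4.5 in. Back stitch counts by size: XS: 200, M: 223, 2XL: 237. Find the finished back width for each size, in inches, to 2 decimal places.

XS 20.93 inches; M 23.34 inches; 2XL 24.80 inches.

43/4.5 = 9.556 sts per in.
XS: 200 / 9.556 = 20.930 → 20.93 in.
M: 223 / 9.556 = 23.337 → 23.34 in.
2XL: 237 / 9.556 = 24.802 → 24.80 in.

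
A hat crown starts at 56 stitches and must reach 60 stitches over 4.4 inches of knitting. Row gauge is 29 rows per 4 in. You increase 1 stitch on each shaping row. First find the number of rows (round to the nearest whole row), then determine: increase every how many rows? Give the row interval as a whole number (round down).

Increase every 8th row.

Rows = 4.4 × 7.25 = 31.9 → 32 rows.
Stitches to add: 4 → 4 shaping rows (at 1 st each).
32 / 4 = 8.00 → every 8 rows.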